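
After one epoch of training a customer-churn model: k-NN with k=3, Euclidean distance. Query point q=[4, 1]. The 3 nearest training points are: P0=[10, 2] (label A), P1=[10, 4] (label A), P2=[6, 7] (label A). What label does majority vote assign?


d(q,P0) = 6.0828  (label A)
d(q,P1) = 6.7082  (label A)
d(q,P2) = 6.3246  (label A)
Votes: A=3, B=0
Majority → A

A


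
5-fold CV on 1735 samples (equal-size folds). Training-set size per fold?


Fold size = 1735/5 = 347
Training per fold = 1735 - 347 = 1388

1388


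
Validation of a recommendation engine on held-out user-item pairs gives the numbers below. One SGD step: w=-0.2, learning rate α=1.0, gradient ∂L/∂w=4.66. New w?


w_new = w - α·∇
= -0.2 - 1.0·4.66
= -0.2 - 4.66
= -4.86

-4.86


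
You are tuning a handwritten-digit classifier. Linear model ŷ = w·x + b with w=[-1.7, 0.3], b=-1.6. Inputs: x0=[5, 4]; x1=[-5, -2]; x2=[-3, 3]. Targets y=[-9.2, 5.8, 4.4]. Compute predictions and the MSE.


ŷ0 = (-1.7)·(5) + (0.3)·(4) - 1.6 = -8.9
ŷ1 = (-1.7)·(-5) + (0.3)·(-2) - 1.6 = 6.3
ŷ2 = (-1.7)·(-3) + (0.3)·(3) - 1.6 = 4.4
errors² = [0.09, 0.25, 0.0]
MSE = 0.3400/3 = 0.1133

0.1133


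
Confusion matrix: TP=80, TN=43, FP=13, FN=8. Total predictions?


Total = TP + TN + FP + FN
= 80 + 43 + 13 + 8
= 144
(Predicted positive: 93, predicted negative: 51)

144


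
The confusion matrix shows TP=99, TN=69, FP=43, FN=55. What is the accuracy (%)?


Accuracy = (TP+TN)/(TP+TN+FP+FN)
= (99+69)/(266)
= 168/266 = 63.16%

63.16%


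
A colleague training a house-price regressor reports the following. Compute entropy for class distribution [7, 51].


Probabilities: [7/58, 51/58] ≈ [0.1207, 0.8793]
H = -((7/58)·log₂(7/58) + (51/58)·log₂(51/58))
  = 0.5313 bits

0.5313 bits


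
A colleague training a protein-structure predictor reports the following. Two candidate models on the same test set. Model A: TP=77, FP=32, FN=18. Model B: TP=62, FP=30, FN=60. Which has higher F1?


Model A: P=77/109=0.7064, R=77/95=0.8105, F1=2PR/(P+R)=2TP/(2TP+FP+FN)=154/204=0.7549
Model B: P=62/92=0.6739, R=62/122=0.5082, F1=2PR/(P+R)=2TP/(2TP+FP+FN)=124/214=0.5794
0.7549 > 0.5794 → Model A

Model A


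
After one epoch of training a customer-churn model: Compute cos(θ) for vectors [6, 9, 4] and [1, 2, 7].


A·B = 6·1 + 9·2 + 4·7 = 52
‖A‖ = √133 = 11.5326, ‖B‖ = √54 = 7.3485
cos = 52/(√133·√54) = 52/√7182 = 0.6136

0.6136


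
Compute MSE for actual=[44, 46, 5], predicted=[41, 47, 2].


Squared errors: (44-41)²=9, (46-47)²=1, (5-2)²=9
Sum = 19
MSE = 19/3 = 19/3

19/3


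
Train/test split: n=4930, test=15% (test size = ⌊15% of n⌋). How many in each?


Test = ⌊4930·15/100⌋ = 739
Train = 4930 - 739 = 4191

Train: 4191, Test: 739


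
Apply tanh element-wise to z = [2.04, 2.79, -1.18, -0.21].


tanh(2.04) = 0.9667
tanh(2.79) = 0.9925
tanh(-1.18) = -0.8275
tanh(-0.21) = -0.207
result = [0.9667, 0.9925, -0.8275, -0.207]

[0.9667, 0.9925, -0.8275, -0.207]


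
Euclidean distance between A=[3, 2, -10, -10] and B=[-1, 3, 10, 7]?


d = √((3+ 1)² + (2-3)² + (-10-10)² + (-10-7)²)
  = √(16 + 1 + 400 + 289)
  = √706 = 26.5707

26.5707


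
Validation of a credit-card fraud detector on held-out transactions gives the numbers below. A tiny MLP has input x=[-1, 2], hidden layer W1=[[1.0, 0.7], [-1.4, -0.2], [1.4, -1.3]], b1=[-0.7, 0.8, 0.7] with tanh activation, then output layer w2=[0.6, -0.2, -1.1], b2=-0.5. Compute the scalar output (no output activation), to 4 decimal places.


z1[0] = (1.0)·(-1) + (0.7)·(2) - 0.7 = -0.3
z1[1] = (-1.4)·(-1) + (-0.2)·(2) + 0.8 = 1.8
z1[2] = (1.4)·(-1) + (-1.3)·(2) + 0.7 = -3.3
h = tanh(z1) = [-0.2913, 0.9468, -0.9973]
output = (0.6)·(-0.2913) + (-0.2)·(0.9468) + (-1.1)·(-0.9973) - 0.5 = 0.2329

0.2329


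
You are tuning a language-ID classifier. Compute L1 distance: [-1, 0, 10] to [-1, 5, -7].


d = |-1+ 1| + |0-5| + |10+ 7|
  = 0 + 5 + 17
  = 22

22


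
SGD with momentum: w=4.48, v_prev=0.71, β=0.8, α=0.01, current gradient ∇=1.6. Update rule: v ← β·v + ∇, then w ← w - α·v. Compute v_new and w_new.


v_new = 0.8·0.71 + 1.6 = 0.568 + 1.6 = 2.168
w_new = 4.48 - 0.01·2.168 = 4.48 - 0.02168 = 4.45832

v_new=2.168, w_new=4.45832


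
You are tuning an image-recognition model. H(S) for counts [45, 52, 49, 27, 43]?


Probabilities: [45/216, 52/216, 49/216, 27/216, 43/216] ≈ [0.2083, 0.2407, 0.2269, 0.125, 0.1991]
H = -((45/216)·log₂(45/216) + (52/216)·log₂(52/216) + (49/216)·log₂(49/216) + (27/216)·log₂(27/216) + (43/216)·log₂(43/216))
  = 2.2901 bits

2.2901 bits


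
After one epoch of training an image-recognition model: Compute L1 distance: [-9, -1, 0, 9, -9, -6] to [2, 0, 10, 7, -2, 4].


d = |-9-2| + |-1-0| + |0-10| + |9-7| + |-9+ 2| + |-6-4|
  = 11 + 1 + 10 + 2 + 7 + 10
  = 41

41


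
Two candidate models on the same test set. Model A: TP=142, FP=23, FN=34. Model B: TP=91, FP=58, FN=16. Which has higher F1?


Model A: P=142/165=0.8606, R=142/176=0.8068, F1=2PR/(P+R)=2TP/(2TP+FP+FN)=284/341=0.8328
Model B: P=91/149=0.6107, R=91/107=0.8505, F1=2PR/(P+R)=2TP/(2TP+FP+FN)=182/256=0.7109
0.8328 > 0.7109 → Model A

Model A


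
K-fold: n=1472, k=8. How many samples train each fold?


Fold size = 1472/8 = 184
Training per fold = 1472 - 184 = 1288

1288


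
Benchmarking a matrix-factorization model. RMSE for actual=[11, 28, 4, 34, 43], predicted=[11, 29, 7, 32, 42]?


MSE = 15/5 = 3
RMSE = √(15/5) = 1.7321

1.7321


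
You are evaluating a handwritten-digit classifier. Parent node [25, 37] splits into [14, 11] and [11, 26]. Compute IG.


Parent = [25, 37], H_parent = 0.9728
H_left = 0.9896 (n=25), H_right = 0.878 (n=37)
H_children = (25/62)·0.9896 + (37/62)·0.878 = 0.923
IG = 0.9728 - 0.923 = 0.0498

0.0498


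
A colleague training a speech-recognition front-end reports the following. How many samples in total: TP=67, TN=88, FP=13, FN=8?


Total = TP + TN + FP + FN
= 67 + 88 + 13 + 8
= 176
(Predicted positive: 80, predicted negative: 96)

176


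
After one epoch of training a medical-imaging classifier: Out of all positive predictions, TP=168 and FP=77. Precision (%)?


Precision = TP/(TP+FP)
= 168/(168+77)
= 168/245 = 68.57%

68.57%


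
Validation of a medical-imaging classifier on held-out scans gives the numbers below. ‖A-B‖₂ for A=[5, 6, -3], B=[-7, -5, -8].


d = √((5+ 7)² + (6+ 5)² + (-3+ 8)²)
  = √(144 + 121 + 25)
  = √290 = 17.0294

17.0294


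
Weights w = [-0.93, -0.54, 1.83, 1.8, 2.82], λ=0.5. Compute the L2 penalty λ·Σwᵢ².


‖w‖₂² = (-0.93)² + (-0.54)² + (1.83)² + (1.8)² + (2.82)²
     = 0.8649 + 0.2916 + 3.3489 + 3.24 + 7.9524
     = 15.6978
λ·‖w‖₂² = 0.5·15.6978 = 7.8489

7.8489


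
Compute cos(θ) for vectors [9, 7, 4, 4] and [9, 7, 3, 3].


A·B = 9·9 + 7·7 + 4·3 + 4·3 = 154
‖A‖ = √162 = 12.7279, ‖B‖ = √148 = 12.1655
cos = 154/(√162·√148) = 154/√23976 = 0.9946

0.9946


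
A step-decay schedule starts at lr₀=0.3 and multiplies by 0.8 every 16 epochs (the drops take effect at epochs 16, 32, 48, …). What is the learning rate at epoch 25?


n_drops = ⌊25/16⌋ = 1
lr = 0.3·0.8^1 = 0.3·0.8 = 0.24

0.24


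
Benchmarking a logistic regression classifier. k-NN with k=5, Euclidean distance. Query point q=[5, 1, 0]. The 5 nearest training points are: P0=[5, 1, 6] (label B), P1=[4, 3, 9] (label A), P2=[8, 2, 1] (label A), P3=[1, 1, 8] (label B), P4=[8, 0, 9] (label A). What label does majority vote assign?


d(q,P0) = 6.0  (label B)
d(q,P1) = 9.2736  (label A)
d(q,P2) = 3.3166  (label A)
d(q,P3) = 8.9443  (label B)
d(q,P4) = 9.5394  (label A)
Votes: A=3, B=2
Majority → A

A


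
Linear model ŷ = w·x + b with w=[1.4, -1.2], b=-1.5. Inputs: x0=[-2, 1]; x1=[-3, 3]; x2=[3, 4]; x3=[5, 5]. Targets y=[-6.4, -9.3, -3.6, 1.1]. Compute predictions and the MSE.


ŷ0 = (1.4)·(-2) + (-1.2)·(1) - 1.5 = -5.5
ŷ1 = (1.4)·(-3) + (-1.2)·(3) - 1.5 = -9.3
ŷ2 = (1.4)·(3) + (-1.2)·(4) - 1.5 = -2.1
ŷ3 = (1.4)·(5) + (-1.2)·(5) - 1.5 = -0.5
errors² = [0.81, 0.0, 2.25, 2.56]
MSE = 5.6200/4 = 1.405

1.405


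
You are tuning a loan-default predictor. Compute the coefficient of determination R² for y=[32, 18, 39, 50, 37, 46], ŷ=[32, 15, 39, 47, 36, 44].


ȳ = 37
SS_res = Σ(y-ŷ)² = 23
SS_tot = Σ(y-ȳ)² = 640
R² = 1 - SS_res/SS_tot = 1 - 0.0359 = 0.9641

0.9641


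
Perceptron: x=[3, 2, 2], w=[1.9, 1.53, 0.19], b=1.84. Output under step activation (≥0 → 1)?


z = (3)·(1.9) + (2)·(1.53) + (2)·(0.19) + 1.84
  = 10.98
step(z) = 1 (z≥0)

1


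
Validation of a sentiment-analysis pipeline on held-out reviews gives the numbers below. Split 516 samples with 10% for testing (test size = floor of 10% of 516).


Test = ⌊516·10/100⌋ = 51
Train = 516 - 51 = 465

Train: 465, Test: 51


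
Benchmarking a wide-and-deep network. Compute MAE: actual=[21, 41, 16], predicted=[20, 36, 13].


Absolute errors: |21-20|=1, |41-36|=5, |16-13|=3
Sum = 9
MAE = 9/3 = 3

3


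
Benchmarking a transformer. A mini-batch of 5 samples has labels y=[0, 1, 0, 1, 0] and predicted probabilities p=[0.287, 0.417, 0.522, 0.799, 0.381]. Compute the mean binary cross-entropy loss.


L[0] = -ln(1-0.287) = -ln(0.713) = 0.3383
L[1] = -ln(0.417) = 0.8747
L[2] = -ln(1-0.522) = -ln(0.478) = 0.7381
L[3] = -ln(0.799) = 0.2244
L[4] = -ln(1-0.381) = -ln(0.619) = 0.4797
mean = (0.3383 + 0.8747 + 0.7381 + 0.2244 + 0.4797)/5 = 0.531

0.531


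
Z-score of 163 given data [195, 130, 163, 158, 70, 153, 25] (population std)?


μ = 127.7143, σ = 55.0525
z = (163 - 127.7143)/55.0525 = 0.6409

0.6409


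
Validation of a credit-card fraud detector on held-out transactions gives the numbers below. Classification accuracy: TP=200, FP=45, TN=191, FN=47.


Accuracy = (TP+TN)/(TP+TN+FP+FN)
= (200+191)/(483)
= 391/483 = 80.95%

80.95%


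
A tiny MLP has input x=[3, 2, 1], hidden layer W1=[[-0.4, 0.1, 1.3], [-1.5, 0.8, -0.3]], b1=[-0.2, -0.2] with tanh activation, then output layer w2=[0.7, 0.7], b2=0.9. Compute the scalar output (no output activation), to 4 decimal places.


z1[0] = (-0.4)·(3) + (0.1)·(2) + (1.3)·(1) - 0.2 = 0.1
z1[1] = (-1.5)·(3) + (0.8)·(2) + (-0.3)·(1) - 0.2 = -3.4
h = tanh(z1) = [0.0997, -0.9978]
output = (0.7)·(0.0997) + (0.7)·(-0.9978) + 0.9 = 0.2713

0.2713


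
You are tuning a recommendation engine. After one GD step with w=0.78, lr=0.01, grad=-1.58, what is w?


w_new = w - α·∇
= 0.78 - 0.01·-1.58
= 0.78 + 0.0158
= 0.7958

0.7958


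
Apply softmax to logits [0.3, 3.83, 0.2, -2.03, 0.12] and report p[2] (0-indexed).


Exponentials: e^0.3=1.3499, e^3.83=46.0625, e^0.2=1.2214, e^-2.03=0.1313, e^0.12=1.1275
Sum = 49.8926
Softmax = [0.0271, 0.9232, 0.0245, 0.0026, 0.0226]
p[2] = 1.2214/49.8926 = 0.0245

0.0245


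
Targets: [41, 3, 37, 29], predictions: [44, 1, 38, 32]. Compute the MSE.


Squared errors: (41-44)²=9, (3-1)²=4, (37-38)²=1, (29-32)²=9
Sum = 23
MSE = 23/4 = 23/4

23/4


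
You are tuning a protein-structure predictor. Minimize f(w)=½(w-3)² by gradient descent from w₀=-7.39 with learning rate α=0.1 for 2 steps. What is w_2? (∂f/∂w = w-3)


step 1: grad = -7.39-3 = -10.39; w = -7.39 - 0.1·(-10.39) = -6.351
step 2: grad = -6.351-3 = -9.351; w = -6.351 - 0.1·(-9.351) = -5.4159

-5.4159


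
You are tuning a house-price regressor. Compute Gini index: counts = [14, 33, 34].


Probabilities: [14/81, 33/81, 34/81] ≈ [0.1728, 0.4074, 0.4198]
Σpᵢ² = (196 + 1089 + 1156)/81² = 2441/6561
Gini = 1 - Σpᵢ² = 1 - 2441/6561 = 0.628

0.628


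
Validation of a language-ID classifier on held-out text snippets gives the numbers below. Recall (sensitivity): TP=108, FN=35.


Recall = TP/(TP+FN)
= 108/(108+35)
= 108/143 = 75.52%

75.52%


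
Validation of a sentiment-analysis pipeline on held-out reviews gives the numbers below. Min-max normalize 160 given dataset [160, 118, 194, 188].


min=118, max=194
(160-118)/(194-118) = 42/76 = 0.5526

0.5526


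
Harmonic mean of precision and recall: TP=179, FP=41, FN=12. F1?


Precision = 179/220 = 0.8136
Recall = 179/191 = 0.9372
F1 = 2·P·R/(P+R) = 2·TP/(2·TP+FP+FN) = 358/(358+41+12) = 358/411 = 0.871

0.871


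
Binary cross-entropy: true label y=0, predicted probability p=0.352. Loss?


BCE = -[y·ln(p) + (1-y)·ln(1-p)]
= -0 - 1·ln(1-0.352)
= -ln(0.648) = 0.4339

0.4339


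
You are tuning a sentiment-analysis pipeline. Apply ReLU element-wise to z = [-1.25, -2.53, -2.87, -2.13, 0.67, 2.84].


ReLU(-1.25) = max(0, -1.25) = 0.0
ReLU(-2.53) = max(0, -2.53) = 0.0
ReLU(-2.87) = max(0, -2.87) = 0.0
ReLU(-2.13) = max(0, -2.13) = 0.0
ReLU(0.67) = max(0, 0.67) = 0.67
ReLU(2.84) = max(0, 2.84) = 2.84
result = [0.0, 0.0, 0.0, 0.0, 0.67, 2.84]

[0.0, 0.0, 0.0, 0.0, 0.67, 2.84]


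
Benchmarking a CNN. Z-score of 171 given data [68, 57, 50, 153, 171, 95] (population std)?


μ = 99, σ = 46.9787
z = (171 - 99)/46.9787 = 1.5326

1.5326


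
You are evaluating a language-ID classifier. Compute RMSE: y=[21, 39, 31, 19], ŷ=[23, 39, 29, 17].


MSE = 12/4 = 3
RMSE = √(12/4) = 1.7321

1.7321


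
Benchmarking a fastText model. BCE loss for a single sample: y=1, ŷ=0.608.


BCE = -[y·ln(p) + (1-y)·ln(1-p)]
= -1·ln(0.608) - 0
= -ln(0.608) = 0.4976

0.4976


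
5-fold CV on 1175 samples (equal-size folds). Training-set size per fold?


Fold size = 1175/5 = 235
Training per fold = 1175 - 235 = 940

940


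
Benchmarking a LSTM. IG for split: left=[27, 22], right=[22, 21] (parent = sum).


Parent = [49, 43], H_parent = 0.9969
H_left = 0.9925 (n=49), H_right = 0.9996 (n=43)
H_children = (49/92)·0.9925 + (43/92)·0.9996 = 0.9958
IG = 0.9969 - 0.9958 = 0.0011

0.0011


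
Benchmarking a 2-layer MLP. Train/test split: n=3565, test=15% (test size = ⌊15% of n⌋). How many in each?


Test = ⌊3565·15/100⌋ = 534
Train = 3565 - 534 = 3031

Train: 3031, Test: 534


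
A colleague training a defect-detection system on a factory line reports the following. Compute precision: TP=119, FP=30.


Precision = TP/(TP+FP)
= 119/(119+30)
= 119/149 = 79.87%

79.87%


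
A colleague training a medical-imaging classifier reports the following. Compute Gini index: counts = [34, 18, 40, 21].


Probabilities: [34/113, 18/113, 40/113, 21/113] ≈ [0.3009, 0.1593, 0.354, 0.1858]
Σpᵢ² = (1156 + 324 + 1600 + 441)/113² = 3521/12769
Gini = 1 - Σpᵢ² = 1 - 3521/12769 = 0.7243

0.7243


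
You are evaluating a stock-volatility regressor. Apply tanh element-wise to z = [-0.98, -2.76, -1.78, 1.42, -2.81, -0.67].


tanh(-0.98) = -0.7531
tanh(-2.76) = -0.992
tanh(-1.78) = -0.9447
tanh(1.42) = 0.8896
tanh(-2.81) = -0.9928
tanh(-0.67) = -0.585
result = [-0.7531, -0.992, -0.9447, 0.8896, -0.9928, -0.585]

[-0.7531, -0.992, -0.9447, 0.8896, -0.9928, -0.585]


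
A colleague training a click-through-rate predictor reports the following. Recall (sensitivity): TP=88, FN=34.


Recall = TP/(TP+FN)
= 88/(88+34)
= 88/122 = 72.13%

72.13%


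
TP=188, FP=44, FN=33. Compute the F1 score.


Precision = 188/232 = 0.8103
Recall = 188/221 = 0.8507
F1 = 2·P·R/(P+R) = 2·TP/(2·TP+FP+FN) = 376/(376+44+33) = 376/453 = 0.83

0.83


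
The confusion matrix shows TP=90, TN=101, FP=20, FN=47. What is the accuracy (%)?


Accuracy = (TP+TN)/(TP+TN+FP+FN)
= (90+101)/(258)
= 191/258 = 74.03%

74.03%


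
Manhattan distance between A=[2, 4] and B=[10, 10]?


d = |2-10| + |4-10|
  = 8 + 6
  = 14

14


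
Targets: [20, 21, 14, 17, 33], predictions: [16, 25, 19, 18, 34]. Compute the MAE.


Absolute errors: |20-16|=4, |21-25|=4, |14-19|=5, |17-18|=1, |33-34|=1
Sum = 15
MAE = 15/5 = 3

3


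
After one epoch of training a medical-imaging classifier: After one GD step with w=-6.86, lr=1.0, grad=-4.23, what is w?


w_new = w - α·∇
= -6.86 - 1.0·-4.23
= -6.86 + 4.23
= -2.63

-2.63


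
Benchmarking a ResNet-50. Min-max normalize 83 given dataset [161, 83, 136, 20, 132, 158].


min=20, max=161
(83-20)/(161-20) = 63/141 = 0.4468

0.4468


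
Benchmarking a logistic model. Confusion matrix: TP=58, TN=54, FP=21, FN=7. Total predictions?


Total = TP + TN + FP + FN
= 58 + 54 + 21 + 7
= 140
(Predicted positive: 79, predicted negative: 61)

140


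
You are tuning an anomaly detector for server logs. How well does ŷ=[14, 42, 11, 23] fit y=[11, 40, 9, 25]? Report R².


ȳ = 21.25
SS_res = Σ(y-ŷ)² = 21
SS_tot = Σ(y-ȳ)² = 620.75
R² = 1 - SS_res/SS_tot = 1 - 0.0338 = 0.9662

0.9662


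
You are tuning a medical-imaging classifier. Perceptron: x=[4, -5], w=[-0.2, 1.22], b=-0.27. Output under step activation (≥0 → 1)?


z = (4)·(-0.2) + (-5)·(1.22) - 0.27
  = -7.17
step(z) = 0 (z<0)

0


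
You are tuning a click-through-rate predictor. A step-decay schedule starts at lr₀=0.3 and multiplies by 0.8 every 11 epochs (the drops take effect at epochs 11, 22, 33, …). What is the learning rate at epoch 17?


n_drops = ⌊17/11⌋ = 1
lr = 0.3·0.8^1 = 0.3·0.8 = 0.24

0.24


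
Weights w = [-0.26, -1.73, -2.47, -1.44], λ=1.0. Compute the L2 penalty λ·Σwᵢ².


‖w‖₂² = (-0.26)² + (-1.73)² + (-2.47)² + (-1.44)²
     = 0.0676 + 2.9929 + 6.1009 + 2.0736
     = 11.235
λ·‖w‖₂² = 1.0·11.235 = 11.235

11.235


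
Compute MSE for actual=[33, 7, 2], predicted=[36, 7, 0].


Squared errors: (33-36)²=9, (7-7)²=0, (2-0)²=4
Sum = 13
MSE = 13/3 = 13/3

13/3


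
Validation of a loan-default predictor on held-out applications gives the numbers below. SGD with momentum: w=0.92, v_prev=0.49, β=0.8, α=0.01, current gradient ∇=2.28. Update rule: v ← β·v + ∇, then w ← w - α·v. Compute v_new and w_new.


v_new = 0.8·0.49 + 2.28 = 0.392 + 2.28 = 2.672
w_new = 0.92 - 0.01·2.672 = 0.92 - 0.02672 = 0.89328

v_new=2.672, w_new=0.89328


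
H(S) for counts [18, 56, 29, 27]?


Probabilities: [18/130, 56/130, 29/130, 27/130] ≈ [0.1385, 0.4308, 0.2231, 0.2077]
H = -((18/130)·log₂(18/130) + (56/130)·log₂(56/130) + (29/130)·log₂(29/130) + (27/130)·log₂(27/130))
  = 1.8721 bits

1.8721 bits


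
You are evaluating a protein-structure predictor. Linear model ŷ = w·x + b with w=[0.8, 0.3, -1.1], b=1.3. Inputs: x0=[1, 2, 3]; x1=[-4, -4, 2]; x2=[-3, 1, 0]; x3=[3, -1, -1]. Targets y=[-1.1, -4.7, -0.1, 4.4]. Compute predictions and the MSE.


ŷ0 = (0.8)·(1) + (0.3)·(2) + (-1.1)·(3) + 1.3 = -0.6
ŷ1 = (0.8)·(-4) + (0.3)·(-4) + (-1.1)·(2) + 1.3 = -5.3
ŷ2 = (0.8)·(-3) + (0.3)·(1) + (-1.1)·(0) + 1.3 = -0.8
ŷ3 = (0.8)·(3) + (0.3)·(-1) + (-1.1)·(-1) + 1.3 = 4.5
errors² = [0.25, 0.36, 0.49, 0.01]
MSE = 1.1100/4 = 0.2775

0.2775


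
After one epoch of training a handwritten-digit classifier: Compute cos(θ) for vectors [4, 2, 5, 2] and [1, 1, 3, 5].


A·B = 4·1 + 2·1 + 5·3 + 2·5 = 31
‖A‖ = √49 = 7, ‖B‖ = √36 = 6
cos = 31/(√49·√36) = 31/√1764 = 0.7381

0.7381


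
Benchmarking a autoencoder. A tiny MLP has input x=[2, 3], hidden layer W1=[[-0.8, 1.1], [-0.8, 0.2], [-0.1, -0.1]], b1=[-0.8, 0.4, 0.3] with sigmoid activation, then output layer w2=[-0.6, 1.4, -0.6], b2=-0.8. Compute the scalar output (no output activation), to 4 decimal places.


z1[0] = (-0.8)·(2) + (1.1)·(3) - 0.8 = 0.9
z1[1] = (-0.8)·(2) + (0.2)·(3) + 0.4 = -0.6
z1[2] = (-0.1)·(2) + (-0.1)·(3) + 0.3 = -0.2
h = sigmoid(z1) = [0.7109, 0.3543, 0.4502]
output = (-0.6)·(0.7109) + (1.4)·(0.3543) + (-0.6)·(0.4502) - 0.8 = -1.0006

-1.0006


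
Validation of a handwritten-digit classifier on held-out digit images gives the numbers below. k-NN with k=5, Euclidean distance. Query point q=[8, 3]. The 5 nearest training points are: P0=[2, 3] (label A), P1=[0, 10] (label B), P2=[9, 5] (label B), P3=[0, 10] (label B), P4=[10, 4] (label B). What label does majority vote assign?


d(q,P0) = 6.0  (label A)
d(q,P1) = 10.6301  (label B)
d(q,P2) = 2.2361  (label B)
d(q,P3) = 10.6301  (label B)
d(q,P4) = 2.2361  (label B)
Votes: A=1, B=4
Majority → B

B


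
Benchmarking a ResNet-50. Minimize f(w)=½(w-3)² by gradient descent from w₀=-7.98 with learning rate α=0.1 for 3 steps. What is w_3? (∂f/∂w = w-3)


step 1: grad = -7.98-3 = -10.98; w = -7.98 - 0.1·(-10.98) = -6.882
step 2: grad = -6.882-3 = -9.882; w = -6.882 - 0.1·(-9.882) = -5.8938
step 3: grad = -5.8938-3 = -8.8938; w = -5.8938 - 0.1·(-8.8938) = -5.00442

-5.00442


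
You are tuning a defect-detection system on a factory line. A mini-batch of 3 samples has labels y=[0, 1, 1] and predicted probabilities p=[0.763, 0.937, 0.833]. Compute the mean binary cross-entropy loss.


L[0] = -ln(1-0.763) = -ln(0.237) = 1.4397
L[1] = -ln(0.937) = 0.0651
L[2] = -ln(0.833) = 0.1827
mean = (1.4397 + 0.0651 + 0.1827)/3 = 0.5625

0.5625


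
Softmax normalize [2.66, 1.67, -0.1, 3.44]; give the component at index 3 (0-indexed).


Exponentials: e^2.66=14.2963, e^1.67=5.3122, e^-0.1=0.9048, e^3.44=31.187
Sum = 51.7003
Softmax = [0.2765, 0.1027, 0.0175, 0.6032]
p[3] = 31.187/51.7003 = 0.6032

0.6032


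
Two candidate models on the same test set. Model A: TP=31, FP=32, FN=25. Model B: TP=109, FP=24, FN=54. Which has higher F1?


Model A: P=31/63=0.4921, R=31/56=0.5536, F1=2PR/(P+R)=2TP/(2TP+FP+FN)=62/119=0.521
Model B: P=109/133=0.8195, R=109/163=0.6687, F1=2PR/(P+R)=2TP/(2TP+FP+FN)=218/296=0.7365
0.521 < 0.7365 → Model B

Model B


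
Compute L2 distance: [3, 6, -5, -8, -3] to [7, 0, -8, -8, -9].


d = √((3-7)² + (6-0)² + (-5+ 8)² + (-8+ 8)² + (-3+ 9)²)
  = √(16 + 36 + 9 + 0 + 36)
  = √97 = 9.8489

9.8489


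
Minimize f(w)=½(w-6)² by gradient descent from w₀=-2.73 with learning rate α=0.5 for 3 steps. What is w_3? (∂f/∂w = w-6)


step 1: grad = -2.73-6 = -8.73; w = -2.73 - 0.5·(-8.73) = 1.635
step 2: grad = 1.635-6 = -4.365; w = 1.635 - 0.5·(-4.365) = 3.8175
step 3: grad = 3.8175-6 = -2.1825; w = 3.8175 - 0.5·(-2.1825) = 4.90875

4.90875


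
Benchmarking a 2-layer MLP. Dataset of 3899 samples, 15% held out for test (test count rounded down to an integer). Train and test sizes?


Test = ⌊3899·15/100⌋ = 584
Train = 3899 - 584 = 3315

Train: 3315, Test: 584


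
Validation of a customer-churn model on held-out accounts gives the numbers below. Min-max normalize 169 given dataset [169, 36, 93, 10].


min=10, max=169
(169-10)/(169-10) = 159/159 = 1.0

1.0


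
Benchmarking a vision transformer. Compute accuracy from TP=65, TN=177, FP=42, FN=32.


Accuracy = (TP+TN)/(TP+TN+FP+FN)
= (65+177)/(316)
= 242/316 = 76.58%

76.58%


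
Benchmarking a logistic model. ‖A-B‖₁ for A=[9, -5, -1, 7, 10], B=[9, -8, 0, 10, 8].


d = |9-9| + |-5+ 8| + |-1-0| + |7-10| + |10-8|
  = 0 + 3 + 1 + 3 + 2
  = 9

9


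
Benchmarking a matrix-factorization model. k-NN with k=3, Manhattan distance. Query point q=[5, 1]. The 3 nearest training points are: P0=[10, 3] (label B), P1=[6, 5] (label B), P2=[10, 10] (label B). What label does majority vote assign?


d(q,P0) = 7  (label B)
d(q,P1) = 5  (label B)
d(q,P2) = 14  (label B)
Votes: A=0, B=3
Majority → B

B


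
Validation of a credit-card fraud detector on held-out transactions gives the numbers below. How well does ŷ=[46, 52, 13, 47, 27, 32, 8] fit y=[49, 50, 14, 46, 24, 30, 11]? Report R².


ȳ = 32
SS_res = Σ(y-ŷ)² = 37
SS_tot = Σ(y-ȳ)² = 1642
R² = 1 - SS_res/SS_tot = 1 - 0.0225 = 0.9775

0.9775


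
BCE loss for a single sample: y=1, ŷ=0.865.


BCE = -[y·ln(p) + (1-y)·ln(1-p)]
= -1·ln(0.865) - 0
= -ln(0.865) = 0.145

0.145


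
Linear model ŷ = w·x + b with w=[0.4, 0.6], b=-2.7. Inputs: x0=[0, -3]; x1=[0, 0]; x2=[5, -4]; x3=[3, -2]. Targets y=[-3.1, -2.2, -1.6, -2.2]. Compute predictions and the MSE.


ŷ0 = (0.4)·(0) + (0.6)·(-3) - 2.7 = -4.5
ŷ1 = (0.4)·(0) + (0.6)·(0) - 2.7 = -2.7
ŷ2 = (0.4)·(5) + (0.6)·(-4) - 2.7 = -3.1
ŷ3 = (0.4)·(3) + (0.6)·(-2) - 2.7 = -2.7
errors² = [1.96, 0.25, 2.25, 0.25]
MSE = 4.7100/4 = 1.1775

1.1775


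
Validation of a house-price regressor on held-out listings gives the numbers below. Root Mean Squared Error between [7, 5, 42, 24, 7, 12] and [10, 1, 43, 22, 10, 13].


MSE = 40/6 = 6.6667
RMSE = √(40/6) = 2.582

2.582


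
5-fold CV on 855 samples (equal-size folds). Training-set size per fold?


Fold size = 855/5 = 171
Training per fold = 855 - 171 = 684

684


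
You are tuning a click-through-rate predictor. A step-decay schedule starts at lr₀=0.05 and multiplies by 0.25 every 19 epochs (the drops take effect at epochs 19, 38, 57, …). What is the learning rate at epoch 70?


n_drops = ⌊70/19⌋ = 3
lr = 0.05·0.25^3 = 0.05·0.015625 = 0.00078125

0.00078125


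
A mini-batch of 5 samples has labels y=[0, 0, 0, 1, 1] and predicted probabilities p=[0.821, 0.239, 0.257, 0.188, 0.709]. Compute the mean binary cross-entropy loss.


L[0] = -ln(1-0.821) = -ln(0.179) = 1.7204
L[1] = -ln(1-0.239) = -ln(0.761) = 0.2731
L[2] = -ln(1-0.257) = -ln(0.743) = 0.2971
L[3] = -ln(0.188) = 1.6713
L[4] = -ln(0.709) = 0.3439
mean = (1.7204 + 0.2731 + 0.2971 + 1.6713 + 0.3439)/5 = 0.8612

0.8612


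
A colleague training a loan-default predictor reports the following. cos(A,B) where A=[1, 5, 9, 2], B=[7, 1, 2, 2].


A·B = 1·7 + 5·1 + 9·2 + 2·2 = 34
‖A‖ = √111 = 10.5357, ‖B‖ = √58 = 7.6158
cos = 34/(√111·√58) = 34/√6438 = 0.4237

0.4237


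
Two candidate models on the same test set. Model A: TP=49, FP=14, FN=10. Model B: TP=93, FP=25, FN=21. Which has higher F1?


Model A: P=49/63=0.7778, R=49/59=0.8305, F1=2PR/(P+R)=2TP/(2TP+FP+FN)=98/122=0.8033
Model B: P=93/118=0.7881, R=93/114=0.8158, F1=2PR/(P+R)=2TP/(2TP+FP+FN)=186/232=0.8017
0.8033 > 0.8017 → Model A

Model A


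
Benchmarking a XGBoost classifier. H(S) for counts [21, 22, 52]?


Probabilities: [21/95, 22/95, 52/95] ≈ [0.2211, 0.2316, 0.5474]
H = -((21/95)·log₂(21/95) + (22/95)·log₂(22/95) + (52/95)·log₂(52/95))
  = 1.446 bits

1.446 bits


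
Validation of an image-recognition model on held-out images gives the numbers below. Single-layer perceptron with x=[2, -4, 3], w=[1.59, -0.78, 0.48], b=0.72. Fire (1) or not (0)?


z = (2)·(1.59) + (-4)·(-0.78) + (3)·(0.48) + 0.72
  = 8.46
step(z) = 1 (z≥0)

1


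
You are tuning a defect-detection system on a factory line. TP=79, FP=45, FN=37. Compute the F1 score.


Precision = 79/124 = 0.6371
Recall = 79/116 = 0.681
F1 = 2·P·R/(P+R) = 2·TP/(2·TP+FP+FN) = 158/(158+45+37) = 158/240 = 0.6583

0.6583


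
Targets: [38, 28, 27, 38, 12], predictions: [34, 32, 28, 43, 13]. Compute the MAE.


Absolute errors: |38-34|=4, |28-32|=4, |27-28|=1, |38-43|=5, |12-13|=1
Sum = 15
MAE = 15/5 = 3

3


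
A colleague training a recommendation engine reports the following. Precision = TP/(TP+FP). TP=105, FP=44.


Precision = TP/(TP+FP)
= 105/(105+44)
= 105/149 = 70.47%

70.47%


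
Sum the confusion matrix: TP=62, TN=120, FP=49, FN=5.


Total = TP + TN + FP + FN
= 62 + 120 + 49 + 5
= 236
(Predicted positive: 111, predicted negative: 125)

236


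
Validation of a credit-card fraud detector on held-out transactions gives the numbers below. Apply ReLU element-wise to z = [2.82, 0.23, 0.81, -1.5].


ReLU(2.82) = max(0, 2.82) = 2.82
ReLU(0.23) = max(0, 0.23) = 0.23
ReLU(0.81) = max(0, 0.81) = 0.81
ReLU(-1.5) = max(0, -1.5) = 0.0
result = [2.82, 0.23, 0.81, 0.0]

[2.82, 0.23, 0.81, 0.0]


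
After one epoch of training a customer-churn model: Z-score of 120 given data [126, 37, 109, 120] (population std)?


μ = 98, σ = 35.7421
z = (120 - 98)/35.7421 = 0.6155

0.6155


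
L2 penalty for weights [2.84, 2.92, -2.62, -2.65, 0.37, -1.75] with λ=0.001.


‖w‖₂² = (2.84)² + (2.92)² + (-2.62)² + (-2.65)² + (0.37)² + (-1.75)²
     = 8.0656 + 8.5264 + 6.8644 + 7.0225 + 0.1369 + 3.0625
     = 33.6783
λ·‖w‖₂² = 0.001·33.6783 = 0.033678

0.033678


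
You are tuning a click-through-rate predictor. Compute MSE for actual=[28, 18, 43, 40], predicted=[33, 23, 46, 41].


Squared errors: (28-33)²=25, (18-23)²=25, (43-46)²=9, (40-41)²=1
Sum = 60
MSE = 60/4 = 15

15


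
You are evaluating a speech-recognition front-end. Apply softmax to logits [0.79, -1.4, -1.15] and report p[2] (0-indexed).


Exponentials: e^0.79=2.2034, e^-1.4=0.2466, e^-1.15=0.3166
Sum = 2.7666
Softmax = [0.7964, 0.0891, 0.1144]
p[2] = 0.3166/2.7666 = 0.1144

0.1144


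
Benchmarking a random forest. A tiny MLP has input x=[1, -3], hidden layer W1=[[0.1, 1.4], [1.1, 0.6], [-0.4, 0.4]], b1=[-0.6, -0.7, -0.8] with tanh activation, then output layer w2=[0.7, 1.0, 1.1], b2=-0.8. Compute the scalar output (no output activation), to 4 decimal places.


z1[0] = (0.1)·(1) + (1.4)·(-3) - 0.6 = -4.7
z1[1] = (1.1)·(1) + (0.6)·(-3) - 0.7 = -1.4
z1[2] = (-0.4)·(1) + (0.4)·(-3) - 0.8 = -2.4
h = tanh(z1) = [-0.9998, -0.8854, -0.9837]
output = (0.7)·(-0.9998) + (1.0)·(-0.8854) + (1.1)·(-0.9837) - 0.8 = -3.4673

-3.4673


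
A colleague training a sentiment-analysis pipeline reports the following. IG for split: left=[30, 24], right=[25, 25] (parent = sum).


Parent = [55, 49], H_parent = 0.9976
H_left = 0.9911 (n=54), H_right = 1 (n=50)
H_children = (54/104)·0.9911 + (50/104)·1 = 0.9954
IG = 0.9976 - 0.9954 = 0.0022

0.0022


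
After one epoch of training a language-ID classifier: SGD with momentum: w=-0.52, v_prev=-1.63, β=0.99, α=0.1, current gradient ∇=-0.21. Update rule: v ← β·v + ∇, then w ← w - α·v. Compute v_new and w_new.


v_new = 0.99·-1.63 - 0.21 = -1.6137 - 0.21 = -1.8237
w_new = -0.52 - 0.1·-1.8237 = -0.52 + 0.18237 = -0.33763

v_new=-1.8237, w_new=-0.33763


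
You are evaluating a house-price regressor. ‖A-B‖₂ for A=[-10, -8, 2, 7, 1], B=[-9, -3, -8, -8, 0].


d = √((-10+ 9)² + (-8+ 3)² + (2+ 8)² + (7+ 8)² + (1-0)²)
  = √(1 + 25 + 100 + 225 + 1)
  = √352 = 18.7617

18.7617


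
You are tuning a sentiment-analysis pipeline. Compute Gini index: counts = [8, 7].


Probabilities: [8/15, 7/15] ≈ [0.5333, 0.4667]
Σpᵢ² = (64 + 49)/15² = 113/225
Gini = 1 - Σpᵢ² = 1 - 113/225 = 0.4978

0.4978


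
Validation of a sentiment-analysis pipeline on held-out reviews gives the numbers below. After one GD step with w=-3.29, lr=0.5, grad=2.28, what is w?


w_new = w - α·∇
= -3.29 - 0.5·2.28
= -3.29 - 1.14
= -4.43

-4.43


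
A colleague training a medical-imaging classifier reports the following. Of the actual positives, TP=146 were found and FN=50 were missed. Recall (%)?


Recall = TP/(TP+FN)
= 146/(146+50)
= 146/196 = 74.49%

74.49%


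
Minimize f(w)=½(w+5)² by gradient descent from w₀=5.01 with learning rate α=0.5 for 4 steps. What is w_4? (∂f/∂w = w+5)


step 1: grad = 5.01+5 = 10.01; w = 5.01 - 0.5·(10.01) = 0.005
step 2: grad = 0.005+5 = 5.005; w = 0.005 - 0.5·(5.005) = -2.4975
step 3: grad = -2.4975+5 = 2.5025; w = -2.4975 - 0.5·(2.5025) = -3.74875
step 4: grad = -3.74875+5 = 1.25125; w = -3.74875 - 0.5·(1.25125) = -4.374375

-4.374375


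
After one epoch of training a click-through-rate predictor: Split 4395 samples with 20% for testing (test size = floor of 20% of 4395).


Test = ⌊4395·20/100⌋ = 879
Train = 4395 - 879 = 3516

Train: 3516, Test: 879


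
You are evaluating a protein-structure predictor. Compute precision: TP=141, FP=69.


Precision = TP/(TP+FP)
= 141/(141+69)
= 141/210 = 67.14%

67.14%


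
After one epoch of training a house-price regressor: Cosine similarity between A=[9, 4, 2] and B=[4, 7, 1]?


A·B = 9·4 + 4·7 + 2·1 = 66
‖A‖ = √101 = 10.0499, ‖B‖ = √66 = 8.124
cos = 66/(√101·√66) = 66/√6666 = 0.8084

0.8084


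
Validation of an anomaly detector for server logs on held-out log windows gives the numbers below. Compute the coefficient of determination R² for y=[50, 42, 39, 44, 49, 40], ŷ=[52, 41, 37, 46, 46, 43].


ȳ = 44
SS_res = Σ(y-ŷ)² = 31
SS_tot = Σ(y-ȳ)² = 106
R² = 1 - SS_res/SS_tot = 1 - 0.2925 = 0.7075

0.7075


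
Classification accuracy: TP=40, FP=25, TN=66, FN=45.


Accuracy = (TP+TN)/(TP+TN+FP+FN)
= (40+66)/(176)
= 106/176 = 60.23%

60.23%


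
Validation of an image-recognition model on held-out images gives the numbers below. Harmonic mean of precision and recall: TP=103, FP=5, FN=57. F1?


Precision = 103/108 = 0.9537
Recall = 103/160 = 0.6438
F1 = 2·P·R/(P+R) = 2·TP/(2·TP+FP+FN) = 206/(206+5+57) = 206/268 = 0.7687

0.7687


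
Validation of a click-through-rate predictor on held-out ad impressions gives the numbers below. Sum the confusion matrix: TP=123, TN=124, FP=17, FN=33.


Total = TP + TN + FP + FN
= 123 + 124 + 17 + 33
= 297
(Predicted positive: 140, predicted negative: 157)

297


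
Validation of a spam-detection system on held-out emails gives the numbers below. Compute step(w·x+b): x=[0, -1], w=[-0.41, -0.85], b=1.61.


z = (0)·(-0.41) + (-1)·(-0.85) + 1.61
  = 2.46
step(z) = 1 (z≥0)

1


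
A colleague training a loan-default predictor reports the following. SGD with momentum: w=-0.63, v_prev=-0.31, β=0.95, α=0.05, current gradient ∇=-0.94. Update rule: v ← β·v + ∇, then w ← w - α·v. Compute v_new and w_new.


v_new = 0.95·-0.31 - 0.94 = -0.2945 - 0.94 = -1.2345
w_new = -0.63 - 0.05·-1.2345 = -0.63 + 0.061725 = -0.568275

v_new=-1.2345, w_new=-0.568275


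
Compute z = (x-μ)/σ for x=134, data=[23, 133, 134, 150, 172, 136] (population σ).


μ = 124.6667, σ = 47.44
z = (134 - 124.6667)/47.44 = 0.1967

0.1967


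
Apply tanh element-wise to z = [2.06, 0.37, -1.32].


tanh(2.06) = 0.968
tanh(0.37) = 0.354
tanh(-1.32) = -0.8668
result = [0.968, 0.354, -0.8668]

[0.968, 0.354, -0.8668]


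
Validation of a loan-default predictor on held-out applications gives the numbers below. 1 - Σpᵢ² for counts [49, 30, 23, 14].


Probabilities: [49/116, 30/116, 23/116, 14/116] ≈ [0.4224, 0.2586, 0.1983, 0.1207]
Σpᵢ² = (2401 + 900 + 529 + 196)/116² = 4026/13456
Gini = 1 - Σpᵢ² = 1 - 4026/13456 = 0.7008

0.7008


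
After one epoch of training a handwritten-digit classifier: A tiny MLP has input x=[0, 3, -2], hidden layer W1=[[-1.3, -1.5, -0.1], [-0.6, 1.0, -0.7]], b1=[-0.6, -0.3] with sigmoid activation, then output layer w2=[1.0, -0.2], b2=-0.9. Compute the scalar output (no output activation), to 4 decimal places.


z1[0] = (-1.3)·(0) + (-1.5)·(3) + (-0.1)·(-2) - 0.6 = -4.9
z1[1] = (-0.6)·(0) + (1.0)·(3) + (-0.7)·(-2) - 0.3 = 4.1
h = sigmoid(z1) = [0.0074, 0.9837]
output = (1.0)·(0.0074) + (-0.2)·(0.9837) - 0.9 = -1.0893

-1.0893


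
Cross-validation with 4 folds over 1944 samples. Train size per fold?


Fold size = 1944/4 = 486
Training per fold = 1944 - 486 = 1458

1458


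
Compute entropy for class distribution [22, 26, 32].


Probabilities: [22/80, 26/80, 32/80] ≈ [0.275, 0.325, 0.4]
H = -((22/80)·log₂(22/80) + (26/80)·log₂(26/80) + (32/80)·log₂(32/80))
  = 1.5679 bits

1.5679 bits


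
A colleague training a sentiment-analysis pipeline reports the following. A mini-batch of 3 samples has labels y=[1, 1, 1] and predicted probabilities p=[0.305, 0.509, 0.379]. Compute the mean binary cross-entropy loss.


L[0] = -ln(0.305) = 1.1874
L[1] = -ln(0.509) = 0.6753
L[2] = -ln(0.379) = 0.9702
mean = (1.1874 + 0.6753 + 0.9702)/3 = 0.9443

0.9443


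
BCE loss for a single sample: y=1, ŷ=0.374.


BCE = -[y·ln(p) + (1-y)·ln(1-p)]
= -1·ln(0.374) - 0
= -ln(0.374) = 0.9835

0.9835


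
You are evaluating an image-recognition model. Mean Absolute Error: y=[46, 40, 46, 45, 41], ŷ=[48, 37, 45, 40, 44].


Absolute errors: |46-48|=2, |40-37|=3, |46-45|=1, |45-40|=5, |41-44|=3
Sum = 14
MAE = 14/5 = 14/5

14/5


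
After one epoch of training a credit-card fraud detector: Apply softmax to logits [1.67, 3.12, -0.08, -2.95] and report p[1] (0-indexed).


Exponentials: e^1.67=5.3122, e^3.12=22.6464, e^-0.08=0.9231, e^-2.95=0.0523
Sum = 28.934
Softmax = [0.1836, 0.7827, 0.0319, 0.0018]
p[1] = 22.6464/28.934 = 0.7827

0.7827


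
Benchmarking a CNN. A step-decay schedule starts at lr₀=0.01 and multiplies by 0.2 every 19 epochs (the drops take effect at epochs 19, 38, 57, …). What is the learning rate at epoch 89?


n_drops = ⌊89/19⌋ = 4
lr = 0.01·0.2^4 = 0.01·0.0016 = 0.000016

0.000016


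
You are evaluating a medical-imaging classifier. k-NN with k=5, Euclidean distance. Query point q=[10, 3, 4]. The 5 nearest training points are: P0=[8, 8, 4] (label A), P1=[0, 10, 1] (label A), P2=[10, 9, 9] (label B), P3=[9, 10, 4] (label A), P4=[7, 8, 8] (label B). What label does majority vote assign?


d(q,P0) = 5.3852  (label A)
d(q,P1) = 12.5698  (label A)
d(q,P2) = 7.8102  (label B)
d(q,P3) = 7.0711  (label A)
d(q,P4) = 7.0711  (label B)
Votes: A=3, B=2
Majority → A

A


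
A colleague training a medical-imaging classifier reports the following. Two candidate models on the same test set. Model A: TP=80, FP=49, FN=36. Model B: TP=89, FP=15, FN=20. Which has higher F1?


Model A: P=80/129=0.6202, R=80/116=0.6897, F1=2PR/(P+R)=2TP/(2TP+FP+FN)=160/245=0.6531
Model B: P=89/104=0.8558, R=89/109=0.8165, F1=2PR/(P+R)=2TP/(2TP+FP+FN)=178/213=0.8357
0.6531 < 0.8357 → Model B

Model B


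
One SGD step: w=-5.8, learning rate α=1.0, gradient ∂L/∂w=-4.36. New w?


w_new = w - α·∇
= -5.8 - 1.0·-4.36
= -5.8 + 4.36
= -1.44

-1.44


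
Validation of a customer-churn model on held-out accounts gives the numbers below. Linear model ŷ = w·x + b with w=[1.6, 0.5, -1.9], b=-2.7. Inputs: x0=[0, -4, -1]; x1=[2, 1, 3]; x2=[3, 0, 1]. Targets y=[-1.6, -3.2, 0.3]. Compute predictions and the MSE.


ŷ0 = (1.6)·(0) + (0.5)·(-4) + (-1.9)·(-1) - 2.7 = -2.8
ŷ1 = (1.6)·(2) + (0.5)·(1) + (-1.9)·(3) - 2.7 = -4.7
ŷ2 = (1.6)·(3) + (0.5)·(0) + (-1.9)·(1) - 2.7 = 0.2
errors² = [1.44, 2.25, 0.01]
MSE = 3.7000/3 = 1.2333

1.2333


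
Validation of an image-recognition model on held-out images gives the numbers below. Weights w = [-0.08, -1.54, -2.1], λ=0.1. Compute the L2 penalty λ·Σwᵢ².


‖w‖₂² = (-0.08)² + (-1.54)² + (-2.1)²
     = 0.0064 + 2.3716 + 4.41
     = 6.788
λ·‖w‖₂² = 0.1·6.788 = 0.6788

0.6788


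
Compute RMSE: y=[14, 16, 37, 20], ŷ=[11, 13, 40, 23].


MSE = 36/4 = 9
RMSE = √(36/4) = 3.0

3.0


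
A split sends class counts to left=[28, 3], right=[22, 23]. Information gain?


Parent = [50, 26], H_parent = 0.9268
H_left = 0.4587 (n=31), H_right = 0.9996 (n=45)
H_children = (31/76)·0.4587 + (45/76)·0.9996 = 0.779
IG = 0.9268 - 0.779 = 0.1478

0.1478


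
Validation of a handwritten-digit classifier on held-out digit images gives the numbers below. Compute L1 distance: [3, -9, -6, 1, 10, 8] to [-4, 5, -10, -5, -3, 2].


d = |3+ 4| + |-9-5| + |-6+ 10| + |1+ 5| + |10+ 3| + |8-2|
  = 7 + 14 + 4 + 6 + 13 + 6
  = 50

50


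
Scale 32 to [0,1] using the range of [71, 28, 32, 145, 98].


min=28, max=145
(32-28)/(145-28) = 4/117 = 0.0342

0.0342


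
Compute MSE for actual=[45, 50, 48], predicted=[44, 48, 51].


Squared errors: (45-44)²=1, (50-48)²=4, (48-51)²=9
Sum = 14
MSE = 14/3 = 14/3

14/3


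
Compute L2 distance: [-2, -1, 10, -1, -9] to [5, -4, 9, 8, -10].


d = √((-2-5)² + (-1+ 4)² + (10-9)² + (-1-8)² + (-9+ 10)²)
  = √(49 + 9 + 1 + 81 + 1)
  = √141 = 11.8743

11.8743


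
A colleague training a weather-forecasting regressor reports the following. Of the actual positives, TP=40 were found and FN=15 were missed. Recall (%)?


Recall = TP/(TP+FN)
= 40/(40+15)
= 40/55 = 72.73%

72.73%


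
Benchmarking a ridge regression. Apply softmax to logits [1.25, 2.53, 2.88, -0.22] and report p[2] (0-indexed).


Exponentials: e^1.25=3.4903, e^2.53=12.5535, e^2.88=17.8143, e^-0.22=0.8025
Sum = 34.6606
Softmax = [0.1007, 0.3622, 0.514, 0.0232]
p[2] = 17.8143/34.6606 = 0.514

0.514
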